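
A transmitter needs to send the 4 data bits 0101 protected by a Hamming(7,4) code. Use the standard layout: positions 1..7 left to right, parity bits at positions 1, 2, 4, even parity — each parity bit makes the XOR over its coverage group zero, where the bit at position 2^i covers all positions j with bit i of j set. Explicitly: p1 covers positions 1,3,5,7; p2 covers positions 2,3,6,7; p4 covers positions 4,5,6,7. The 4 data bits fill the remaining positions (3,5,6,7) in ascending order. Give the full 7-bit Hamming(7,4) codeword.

0100101

Place data bits at non-power-of-two positions: b3=0, b5=1, b6=0, b7=1.
p1 = XOR of data positions {3,5,7} = 0⊕1⊕1 = 0
p2 = XOR of data positions {3,6,7} = 0⊕0⊕1 = 1
p4 = XOR of data positions {5,6,7} = 1⊕0⊕1 = 0
Codeword b1..b7 = 0100101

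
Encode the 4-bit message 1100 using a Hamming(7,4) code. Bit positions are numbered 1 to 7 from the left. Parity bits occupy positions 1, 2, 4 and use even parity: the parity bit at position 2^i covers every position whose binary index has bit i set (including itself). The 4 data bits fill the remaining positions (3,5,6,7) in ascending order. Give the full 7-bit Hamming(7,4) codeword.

0111100

Place data bits at non-power-of-two positions: b3=1, b5=1, b6=0, b7=0.
p1 = XOR of data positions {3,5,7} = 1⊕1⊕0 = 0
p2 = XOR of data positions {3,6,7} = 1⊕0⊕0 = 1
p4 = XOR of data positions {5,6,7} = 1⊕0⊕0 = 1
Codeword b1..b7 = 0111100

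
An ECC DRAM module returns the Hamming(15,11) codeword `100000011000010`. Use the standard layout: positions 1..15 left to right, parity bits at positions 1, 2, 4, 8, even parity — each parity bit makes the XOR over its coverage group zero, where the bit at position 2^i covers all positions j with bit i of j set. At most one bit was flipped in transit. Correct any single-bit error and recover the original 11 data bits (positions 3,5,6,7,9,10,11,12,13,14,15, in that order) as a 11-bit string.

s1: b1⊕b3⊕b5⊕b7⊕b9⊕b11⊕b13⊕b15 = 1⊕0⊕0⊕0⊕1⊕0⊕0⊕0 = 0
s2: b2⊕b3⊕b6⊕b7⊕b10⊕b11⊕b14⊕b15 = 0⊕0⊕0⊕0⊕0⊕0⊕1⊕0 = 1
s4: b4⊕b5⊕b6⊕b7⊕b12⊕b13⊕b14⊕b15 = 0⊕0⊕0⊕0⊕0⊕0⊕1⊕0 = 1
s8: b8⊕b9⊕b10⊕b11⊕b12⊕b13⊕b14⊕b15 = 1⊕1⊕0⊕0⊕0⊕0⊕1⊕0 = 1
Syndrome (s8...s1) = 1110 → position 14.
Flip bit 14: corrected codeword = 100000011000000
Data bits at positions 3,5,6,7,9,10,11,12,13,14,15: 00001000000

00001000000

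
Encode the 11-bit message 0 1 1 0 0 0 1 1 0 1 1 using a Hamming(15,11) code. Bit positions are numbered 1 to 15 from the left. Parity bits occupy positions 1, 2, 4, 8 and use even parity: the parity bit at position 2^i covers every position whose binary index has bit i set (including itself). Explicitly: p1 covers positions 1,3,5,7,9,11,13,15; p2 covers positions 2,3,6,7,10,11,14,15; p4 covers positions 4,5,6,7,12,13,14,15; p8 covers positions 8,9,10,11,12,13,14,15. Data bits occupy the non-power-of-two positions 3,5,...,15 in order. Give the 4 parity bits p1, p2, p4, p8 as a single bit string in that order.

1010

Place data bits at non-power-of-two positions: b3=0, b5=1, b6=1, b7=0, b9=0, b10=0, b11=1, b12=1, b13=0, b14=1, b15=1.
p1 = XOR of data positions {3,5,7,9,11,13,15} = 0⊕1⊕0⊕0⊕1⊕0⊕1 = 1
p2 = XOR of data positions {3,6,7,10,11,14,15} = 0⊕1⊕0⊕0⊕1⊕1⊕1 = 0
p4 = XOR of data positions {5,6,7,12,13,14,15} = 1⊕1⊕0⊕1⊕0⊕1⊕1 = 1
p8 = XOR of data positions {9,10,11,12,13,14,15} = 0⊕0⊕1⊕1⊕0⊕1⊕1 = 0
Parity bits p1,p2,p4,p8 = 1010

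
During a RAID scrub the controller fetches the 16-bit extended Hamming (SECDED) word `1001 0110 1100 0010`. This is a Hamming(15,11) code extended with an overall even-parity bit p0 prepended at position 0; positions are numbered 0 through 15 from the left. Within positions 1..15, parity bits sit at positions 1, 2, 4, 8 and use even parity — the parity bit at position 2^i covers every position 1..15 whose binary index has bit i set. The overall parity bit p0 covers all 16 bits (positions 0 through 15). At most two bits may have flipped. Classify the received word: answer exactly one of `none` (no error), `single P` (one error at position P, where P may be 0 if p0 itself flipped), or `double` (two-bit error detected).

single 15

s1: b1⊕b3⊕b5⊕b7⊕b9⊕b11⊕b13⊕b15 = 0⊕1⊕1⊕0⊕1⊕0⊕0⊕0 = 1
s2: b2⊕b3⊕b6⊕b7⊕b10⊕b11⊕b14⊕b15 = 0⊕1⊕1⊕0⊕0⊕0⊕1⊕0 = 1
s4: b4⊕b5⊕b6⊕b7⊕b12⊕b13⊕b14⊕b15 = 0⊕1⊕1⊕0⊕0⊕0⊕1⊕0 = 1
s8: b8⊕b9⊕b10⊕b11⊕b12⊕b13⊕b14⊕b15 = 1⊕1⊕0⊕0⊕0⊕0⊕1⊕0 = 1
Syndrome (s8...s1) = 1111 → position 15.
Overall parity (XOR of all 16 bits, including p0): 1⊕0⊕0⊕1⊕0⊕1⊕1⊕0⊕1⊕1⊕0⊕0⊕0⊕0⊕1⊕0 = 1
Overall=1, syndrome position=15 → single-bit error at position 15.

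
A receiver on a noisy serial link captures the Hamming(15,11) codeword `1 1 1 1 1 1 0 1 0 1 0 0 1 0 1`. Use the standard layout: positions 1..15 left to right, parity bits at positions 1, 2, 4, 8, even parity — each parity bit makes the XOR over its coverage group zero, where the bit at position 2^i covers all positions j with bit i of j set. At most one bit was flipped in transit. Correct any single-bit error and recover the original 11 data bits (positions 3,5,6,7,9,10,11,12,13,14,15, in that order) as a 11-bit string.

11110100101

s1: b1⊕b3⊕b5⊕b7⊕b9⊕b11⊕b13⊕b15 = 1⊕1⊕1⊕0⊕0⊕0⊕1⊕1 = 1
s2: b2⊕b3⊕b6⊕b7⊕b10⊕b11⊕b14⊕b15 = 1⊕1⊕1⊕0⊕1⊕0⊕0⊕1 = 1
s4: b4⊕b5⊕b6⊕b7⊕b12⊕b13⊕b14⊕b15 = 1⊕1⊕1⊕0⊕0⊕1⊕0⊕1 = 1
s8: b8⊕b9⊕b10⊕b11⊕b12⊕b13⊕b14⊕b15 = 1⊕0⊕1⊕0⊕0⊕1⊕0⊕1 = 0
Syndrome (s8...s1) = 0111 → position 7.
Flip bit 7: corrected codeword = 111111110100101
Data bits at positions 3,5,6,7,9,10,11,12,13,14,15: 11110100101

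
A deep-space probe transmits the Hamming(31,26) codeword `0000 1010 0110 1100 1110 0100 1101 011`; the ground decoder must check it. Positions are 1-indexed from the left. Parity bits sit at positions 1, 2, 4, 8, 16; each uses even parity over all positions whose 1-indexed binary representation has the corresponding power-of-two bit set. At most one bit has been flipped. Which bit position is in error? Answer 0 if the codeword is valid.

24

s1: b1⊕b3⊕b5⊕b7⊕b9⊕b11⊕b13⊕b15⊕b17⊕b19⊕b21⊕b23⊕b25⊕b27⊕b29⊕b31 = 0⊕0⊕1⊕1⊕0⊕1⊕1⊕0⊕1⊕1⊕0⊕0⊕1⊕0⊕0⊕1 = 0
s2: b2⊕b3⊕b6⊕b7⊕b10⊕b11⊕b14⊕b15⊕b18⊕b19⊕b22⊕b23⊕b26⊕b27⊕b30⊕b31 = 0⊕0⊕0⊕1⊕1⊕1⊕1⊕0⊕1⊕1⊕1⊕0⊕1⊕0⊕1⊕1 = 0
s4: b4⊕b5⊕b6⊕b7⊕b12⊕b13⊕b14⊕b15⊕b20⊕b21⊕b22⊕b23⊕b28⊕b29⊕b30⊕b31 = 0⊕1⊕0⊕1⊕0⊕1⊕1⊕0⊕0⊕0⊕1⊕0⊕1⊕0⊕1⊕1 = 0
s8: b8⊕b9⊕b10⊕b11⊕b12⊕b13⊕b14⊕b15⊕b24⊕b25⊕b26⊕b27⊕b28⊕b29⊕b30⊕b31 = 0⊕0⊕1⊕1⊕0⊕1⊕1⊕0⊕0⊕1⊕1⊕0⊕1⊕0⊕1⊕1 = 1
s16: b16⊕b17⊕b18⊕b19⊕b20⊕b21⊕b22⊕b23⊕b24⊕b25⊕b26⊕b27⊕b28⊕b29⊕b30⊕b31 = 0⊕1⊕1⊕1⊕0⊕0⊕1⊕0⊕0⊕1⊕1⊕0⊕1⊕0⊕1⊕1 = 1
Syndrome (s16...s1) = 11000 → position 24.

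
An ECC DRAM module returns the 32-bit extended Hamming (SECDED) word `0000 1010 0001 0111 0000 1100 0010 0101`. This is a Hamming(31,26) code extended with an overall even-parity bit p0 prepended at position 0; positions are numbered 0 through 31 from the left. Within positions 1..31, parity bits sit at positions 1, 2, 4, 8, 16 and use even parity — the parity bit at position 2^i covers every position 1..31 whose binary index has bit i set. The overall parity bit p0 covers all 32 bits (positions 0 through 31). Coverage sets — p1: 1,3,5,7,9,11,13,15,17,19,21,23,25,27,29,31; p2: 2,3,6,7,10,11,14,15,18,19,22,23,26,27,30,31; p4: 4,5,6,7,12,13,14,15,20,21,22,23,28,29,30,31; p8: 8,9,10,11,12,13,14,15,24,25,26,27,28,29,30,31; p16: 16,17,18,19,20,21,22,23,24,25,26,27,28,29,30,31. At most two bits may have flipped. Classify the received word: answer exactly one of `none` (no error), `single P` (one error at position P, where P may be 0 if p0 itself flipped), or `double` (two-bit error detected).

s1: b1⊕b3⊕b5⊕b7⊕b9⊕b11⊕b13⊕b15⊕b17⊕b19⊕b21⊕b23⊕b25⊕b27⊕b29⊕b31 = 0⊕0⊕0⊕0⊕0⊕1⊕1⊕1⊕0⊕0⊕1⊕0⊕0⊕0⊕1⊕1 = 0
s2: b2⊕b3⊕b6⊕b7⊕b10⊕b11⊕b14⊕b15⊕b18⊕b19⊕b22⊕b23⊕b26⊕b27⊕b30⊕b31 = 0⊕0⊕1⊕0⊕0⊕1⊕1⊕1⊕0⊕0⊕0⊕0⊕1⊕0⊕0⊕1 = 0
s4: b4⊕b5⊕b6⊕b7⊕b12⊕b13⊕b14⊕b15⊕b20⊕b21⊕b22⊕b23⊕b28⊕b29⊕b30⊕b31 = 1⊕0⊕1⊕0⊕0⊕1⊕1⊕1⊕1⊕1⊕0⊕0⊕0⊕1⊕0⊕1 = 1
s8: b8⊕b9⊕b10⊕b11⊕b12⊕b13⊕b14⊕b15⊕b24⊕b25⊕b26⊕b27⊕b28⊕b29⊕b30⊕b31 = 0⊕0⊕0⊕1⊕0⊕1⊕1⊕1⊕0⊕0⊕1⊕0⊕0⊕1⊕0⊕1 = 1
s16: b16⊕b17⊕b18⊕b19⊕b20⊕b21⊕b22⊕b23⊕b24⊕b25⊕b26⊕b27⊕b28⊕b29⊕b30⊕b31 = 0⊕0⊕0⊕0⊕1⊕1⊕0⊕0⊕0⊕0⊕1⊕0⊕0⊕1⊕0⊕1 = 1
Syndrome (s16...s1) = 11100 → position 28.
Overall parity (XOR of all 32 bits, including p0): 0⊕0⊕0⊕0⊕1⊕0⊕1⊕0⊕0⊕0⊕0⊕1⊕0⊕1⊕1⊕1⊕0⊕0⊕0⊕0⊕1⊕1⊕0⊕0⊕0⊕0⊕1⊕0⊕0⊕1⊕0⊕1 = 1
Overall=1, syndrome position=28 → single-bit error at position 28.

single 28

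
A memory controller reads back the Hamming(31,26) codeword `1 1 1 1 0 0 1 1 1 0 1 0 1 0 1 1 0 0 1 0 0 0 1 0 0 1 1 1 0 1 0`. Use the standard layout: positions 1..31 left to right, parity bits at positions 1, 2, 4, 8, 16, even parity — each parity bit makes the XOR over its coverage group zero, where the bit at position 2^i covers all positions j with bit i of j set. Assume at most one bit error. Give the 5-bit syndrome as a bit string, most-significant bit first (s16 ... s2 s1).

s1: b1⊕b3⊕b5⊕b7⊕b9⊕b11⊕b13⊕b15⊕b17⊕b19⊕b21⊕b23⊕b25⊕b27⊕b29⊕b31 = 1⊕1⊕0⊕1⊕1⊕1⊕1⊕1⊕0⊕1⊕0⊕1⊕0⊕1⊕0⊕0 = 0
s2: b2⊕b3⊕b6⊕b7⊕b10⊕b11⊕b14⊕b15⊕b18⊕b19⊕b22⊕b23⊕b26⊕b27⊕b30⊕b31 = 1⊕1⊕0⊕1⊕0⊕1⊕0⊕1⊕0⊕1⊕0⊕1⊕1⊕1⊕1⊕0 = 0
s4: b4⊕b5⊕b6⊕b7⊕b12⊕b13⊕b14⊕b15⊕b20⊕b21⊕b22⊕b23⊕b28⊕b29⊕b30⊕b31 = 1⊕0⊕0⊕1⊕0⊕1⊕0⊕1⊕0⊕0⊕0⊕1⊕1⊕0⊕1⊕0 = 1
s8: b8⊕b9⊕b10⊕b11⊕b12⊕b13⊕b14⊕b15⊕b24⊕b25⊕b26⊕b27⊕b28⊕b29⊕b30⊕b31 = 1⊕1⊕0⊕1⊕0⊕1⊕0⊕1⊕0⊕0⊕1⊕1⊕1⊕0⊕1⊕0 = 1
s16: b16⊕b17⊕b18⊕b19⊕b20⊕b21⊕b22⊕b23⊕b24⊕b25⊕b26⊕b27⊕b28⊕b29⊕b30⊕b31 = 1⊕0⊕0⊕1⊕0⊕0⊕0⊕1⊕0⊕0⊕1⊕1⊕1⊕0⊕1⊕0 = 1
Syndrome (s16...s1) = 11100 → position 28.

11100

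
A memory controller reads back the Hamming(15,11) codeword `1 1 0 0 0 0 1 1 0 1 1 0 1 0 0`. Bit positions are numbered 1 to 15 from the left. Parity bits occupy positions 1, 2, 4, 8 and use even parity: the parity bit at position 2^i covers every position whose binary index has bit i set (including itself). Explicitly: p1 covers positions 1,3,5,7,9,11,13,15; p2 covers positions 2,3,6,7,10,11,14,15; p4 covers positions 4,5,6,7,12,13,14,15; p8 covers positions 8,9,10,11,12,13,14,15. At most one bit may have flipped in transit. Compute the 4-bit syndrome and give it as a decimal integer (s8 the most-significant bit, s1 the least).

0

s1: b1⊕b3⊕b5⊕b7⊕b9⊕b11⊕b13⊕b15 = 1⊕0⊕0⊕1⊕0⊕1⊕1⊕0 = 0
s2: b2⊕b3⊕b6⊕b7⊕b10⊕b11⊕b14⊕b15 = 1⊕0⊕0⊕1⊕1⊕1⊕0⊕0 = 0
s4: b4⊕b5⊕b6⊕b7⊕b12⊕b13⊕b14⊕b15 = 0⊕0⊕0⊕1⊕0⊕1⊕0⊕0 = 0
s8: b8⊕b9⊕b10⊕b11⊕b12⊕b13⊕b14⊕b15 = 1⊕0⊕1⊕1⊕0⊕1⊕0⊕0 = 0
Syndrome (s8...s1) = 0000 → position 0 (no error).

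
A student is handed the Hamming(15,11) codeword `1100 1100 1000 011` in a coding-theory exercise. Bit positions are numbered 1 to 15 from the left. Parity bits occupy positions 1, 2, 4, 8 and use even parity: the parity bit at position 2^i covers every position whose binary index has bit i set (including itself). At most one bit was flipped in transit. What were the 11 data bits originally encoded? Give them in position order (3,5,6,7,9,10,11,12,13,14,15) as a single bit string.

s1: b1⊕b3⊕b5⊕b7⊕b9⊕b11⊕b13⊕b15 = 1⊕0⊕1⊕0⊕1⊕0⊕0⊕1 = 0
s2: b2⊕b3⊕b6⊕b7⊕b10⊕b11⊕b14⊕b15 = 1⊕0⊕1⊕0⊕0⊕0⊕1⊕1 = 0
s4: b4⊕b5⊕b6⊕b7⊕b12⊕b13⊕b14⊕b15 = 0⊕1⊕1⊕0⊕0⊕0⊕1⊕1 = 0
s8: b8⊕b9⊕b10⊕b11⊕b12⊕b13⊕b14⊕b15 = 0⊕1⊕0⊕0⊕0⊕0⊕1⊕1 = 1
Syndrome (s8...s1) = 1000 → position 8.
Flip bit 8: corrected codeword = 110011011000011
Data bits at positions 3,5,6,7,9,10,11,12,13,14,15: 01101000011

01101000011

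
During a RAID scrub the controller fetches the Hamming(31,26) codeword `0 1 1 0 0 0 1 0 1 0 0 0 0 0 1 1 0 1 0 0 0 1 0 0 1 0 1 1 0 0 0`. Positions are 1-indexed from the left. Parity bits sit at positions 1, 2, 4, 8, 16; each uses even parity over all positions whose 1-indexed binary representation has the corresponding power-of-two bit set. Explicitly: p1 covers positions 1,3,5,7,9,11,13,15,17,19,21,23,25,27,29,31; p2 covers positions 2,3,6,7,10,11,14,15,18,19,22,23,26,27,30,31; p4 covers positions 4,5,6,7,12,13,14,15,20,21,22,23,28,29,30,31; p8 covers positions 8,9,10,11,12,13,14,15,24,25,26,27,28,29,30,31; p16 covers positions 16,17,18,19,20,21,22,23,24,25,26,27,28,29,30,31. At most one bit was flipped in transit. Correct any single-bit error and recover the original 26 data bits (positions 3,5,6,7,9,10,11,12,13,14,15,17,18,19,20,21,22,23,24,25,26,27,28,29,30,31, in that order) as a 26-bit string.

s1: b1⊕b3⊕b5⊕b7⊕b9⊕b11⊕b13⊕b15⊕b17⊕b19⊕b21⊕b23⊕b25⊕b27⊕b29⊕b31 = 0⊕1⊕0⊕1⊕1⊕0⊕0⊕1⊕0⊕0⊕0⊕0⊕1⊕1⊕0⊕0 = 0
s2: b2⊕b3⊕b6⊕b7⊕b10⊕b11⊕b14⊕b15⊕b18⊕b19⊕b22⊕b23⊕b26⊕b27⊕b30⊕b31 = 1⊕1⊕0⊕1⊕0⊕0⊕0⊕1⊕1⊕0⊕1⊕0⊕0⊕1⊕0⊕0 = 1
s4: b4⊕b5⊕b6⊕b7⊕b12⊕b13⊕b14⊕b15⊕b20⊕b21⊕b22⊕b23⊕b28⊕b29⊕b30⊕b31 = 0⊕0⊕0⊕1⊕0⊕0⊕0⊕1⊕0⊕0⊕1⊕0⊕1⊕0⊕0⊕0 = 0
s8: b8⊕b9⊕b10⊕b11⊕b12⊕b13⊕b14⊕b15⊕b24⊕b25⊕b26⊕b27⊕b28⊕b29⊕b30⊕b31 = 0⊕1⊕0⊕0⊕0⊕0⊕0⊕1⊕0⊕1⊕0⊕1⊕1⊕0⊕0⊕0 = 1
s16: b16⊕b17⊕b18⊕b19⊕b20⊕b21⊕b22⊕b23⊕b24⊕b25⊕b26⊕b27⊕b28⊕b29⊕b30⊕b31 = 1⊕0⊕1⊕0⊕0⊕0⊕1⊕0⊕0⊕1⊕0⊕1⊕1⊕0⊕0⊕0 = 0
Syndrome (s16...s1) = 01010 → position 10.
Flip bit 10: corrected codeword = 0110001011000011010001001011000
Data bits at positions 3,5,6,7,9,10,11,12,13,14,15,17,18,19,20,21,22,23,24,25,26,27,28,29,30,31: 10011100001010001001011000

10011100001010001001011000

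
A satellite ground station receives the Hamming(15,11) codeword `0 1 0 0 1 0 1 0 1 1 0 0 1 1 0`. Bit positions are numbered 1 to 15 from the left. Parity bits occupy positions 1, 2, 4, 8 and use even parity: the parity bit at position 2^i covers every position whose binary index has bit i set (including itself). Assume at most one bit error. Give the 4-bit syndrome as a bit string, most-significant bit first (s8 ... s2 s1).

s1: b1⊕b3⊕b5⊕b7⊕b9⊕b11⊕b13⊕b15 = 0⊕0⊕1⊕1⊕1⊕0⊕1⊕0 = 0
s2: b2⊕b3⊕b6⊕b7⊕b10⊕b11⊕b14⊕b15 = 1⊕0⊕0⊕1⊕1⊕0⊕1⊕0 = 0
s4: b4⊕b5⊕b6⊕b7⊕b12⊕b13⊕b14⊕b15 = 0⊕1⊕0⊕1⊕0⊕1⊕1⊕0 = 0
s8: b8⊕b9⊕b10⊕b11⊕b12⊕b13⊕b14⊕b15 = 0⊕1⊕1⊕0⊕0⊕1⊕1⊕0 = 0
Syndrome (s8...s1) = 0000 → position 0 (no error).

0000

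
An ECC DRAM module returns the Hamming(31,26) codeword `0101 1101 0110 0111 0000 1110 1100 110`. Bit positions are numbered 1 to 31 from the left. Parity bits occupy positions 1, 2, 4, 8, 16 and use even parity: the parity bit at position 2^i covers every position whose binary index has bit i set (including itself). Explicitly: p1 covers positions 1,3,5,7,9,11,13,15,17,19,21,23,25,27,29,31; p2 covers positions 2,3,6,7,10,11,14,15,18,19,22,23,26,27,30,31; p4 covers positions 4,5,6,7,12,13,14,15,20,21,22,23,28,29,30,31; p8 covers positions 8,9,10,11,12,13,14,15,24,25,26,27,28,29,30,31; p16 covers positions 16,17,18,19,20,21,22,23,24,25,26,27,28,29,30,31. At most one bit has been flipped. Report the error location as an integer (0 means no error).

s1: b1⊕b3⊕b5⊕b7⊕b9⊕b11⊕b13⊕b15⊕b17⊕b19⊕b21⊕b23⊕b25⊕b27⊕b29⊕b31 = 0⊕0⊕1⊕0⊕0⊕1⊕0⊕1⊕0⊕0⊕1⊕1⊕1⊕0⊕1⊕0 = 1
s2: b2⊕b3⊕b6⊕b7⊕b10⊕b11⊕b14⊕b15⊕b18⊕b19⊕b22⊕b23⊕b26⊕b27⊕b30⊕b31 = 1⊕0⊕1⊕0⊕1⊕1⊕1⊕1⊕0⊕0⊕1⊕1⊕1⊕0⊕1⊕0 = 0
s4: b4⊕b5⊕b6⊕b7⊕b12⊕b13⊕b14⊕b15⊕b20⊕b21⊕b22⊕b23⊕b28⊕b29⊕b30⊕b31 = 1⊕1⊕1⊕0⊕0⊕0⊕1⊕1⊕0⊕1⊕1⊕1⊕0⊕1⊕1⊕0 = 0
s8: b8⊕b9⊕b10⊕b11⊕b12⊕b13⊕b14⊕b15⊕b24⊕b25⊕b26⊕b27⊕b28⊕b29⊕b30⊕b31 = 1⊕0⊕1⊕1⊕0⊕0⊕1⊕1⊕0⊕1⊕1⊕0⊕0⊕1⊕1⊕0 = 1
s16: b16⊕b17⊕b18⊕b19⊕b20⊕b21⊕b22⊕b23⊕b24⊕b25⊕b26⊕b27⊕b28⊕b29⊕b30⊕b31 = 1⊕0⊕0⊕0⊕0⊕1⊕1⊕1⊕0⊕1⊕1⊕0⊕0⊕1⊕1⊕0 = 0
Syndrome (s16...s1) = 01001 → position 9.

9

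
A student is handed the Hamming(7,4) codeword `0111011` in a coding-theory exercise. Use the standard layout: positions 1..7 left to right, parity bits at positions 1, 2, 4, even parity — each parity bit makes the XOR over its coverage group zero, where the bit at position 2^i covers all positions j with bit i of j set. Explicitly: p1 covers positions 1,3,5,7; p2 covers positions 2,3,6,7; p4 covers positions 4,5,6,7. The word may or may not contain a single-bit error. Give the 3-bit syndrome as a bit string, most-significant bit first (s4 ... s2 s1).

100

s1: b1⊕b3⊕b5⊕b7 = 0⊕1⊕0⊕1 = 0
s2: b2⊕b3⊕b6⊕b7 = 1⊕1⊕1⊕1 = 0
s4: b4⊕b5⊕b6⊕b7 = 1⊕0⊕1⊕1 = 1
Syndrome (s4...s1) = 100 → position 4.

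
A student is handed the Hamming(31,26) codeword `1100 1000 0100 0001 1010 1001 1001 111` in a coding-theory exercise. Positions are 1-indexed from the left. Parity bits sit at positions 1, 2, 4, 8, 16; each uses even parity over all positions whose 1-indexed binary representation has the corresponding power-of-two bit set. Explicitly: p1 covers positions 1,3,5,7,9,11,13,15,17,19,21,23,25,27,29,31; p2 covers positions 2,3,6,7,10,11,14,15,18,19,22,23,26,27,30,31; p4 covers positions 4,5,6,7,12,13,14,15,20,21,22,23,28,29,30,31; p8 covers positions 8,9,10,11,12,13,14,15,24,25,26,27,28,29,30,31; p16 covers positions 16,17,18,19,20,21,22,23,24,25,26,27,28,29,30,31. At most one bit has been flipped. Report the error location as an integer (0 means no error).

s1: b1⊕b3⊕b5⊕b7⊕b9⊕b11⊕b13⊕b15⊕b17⊕b19⊕b21⊕b23⊕b25⊕b27⊕b29⊕b31 = 1⊕0⊕1⊕0⊕0⊕0⊕0⊕0⊕1⊕1⊕1⊕0⊕1⊕0⊕1⊕1 = 0
s2: b2⊕b3⊕b6⊕b7⊕b10⊕b11⊕b14⊕b15⊕b18⊕b19⊕b22⊕b23⊕b26⊕b27⊕b30⊕b31 = 1⊕0⊕0⊕0⊕1⊕0⊕0⊕0⊕0⊕1⊕0⊕0⊕0⊕0⊕1⊕1 = 1
s4: b4⊕b5⊕b6⊕b7⊕b12⊕b13⊕b14⊕b15⊕b20⊕b21⊕b22⊕b23⊕b28⊕b29⊕b30⊕b31 = 0⊕1⊕0⊕0⊕0⊕0⊕0⊕0⊕0⊕1⊕0⊕0⊕1⊕1⊕1⊕1 = 0
s8: b8⊕b9⊕b10⊕b11⊕b12⊕b13⊕b14⊕b15⊕b24⊕b25⊕b26⊕b27⊕b28⊕b29⊕b30⊕b31 = 0⊕0⊕1⊕0⊕0⊕0⊕0⊕0⊕1⊕1⊕0⊕0⊕1⊕1⊕1⊕1 = 1
s16: b16⊕b17⊕b18⊕b19⊕b20⊕b21⊕b22⊕b23⊕b24⊕b25⊕b26⊕b27⊕b28⊕b29⊕b30⊕b31 = 1⊕1⊕0⊕1⊕0⊕1⊕0⊕0⊕1⊕1⊕0⊕0⊕1⊕1⊕1⊕1 = 0
Syndrome (s16...s1) = 01010 → position 10.

10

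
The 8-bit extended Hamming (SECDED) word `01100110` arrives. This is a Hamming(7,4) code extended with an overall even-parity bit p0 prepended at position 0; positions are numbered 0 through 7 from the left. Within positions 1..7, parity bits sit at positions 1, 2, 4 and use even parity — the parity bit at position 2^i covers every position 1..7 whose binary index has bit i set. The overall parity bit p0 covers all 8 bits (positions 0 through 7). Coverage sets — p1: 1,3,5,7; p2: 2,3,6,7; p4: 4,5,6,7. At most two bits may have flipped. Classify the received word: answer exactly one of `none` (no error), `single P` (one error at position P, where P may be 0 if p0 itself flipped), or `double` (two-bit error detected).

none

s1: b1⊕b3⊕b5⊕b7 = 1⊕0⊕1⊕0 = 0
s2: b2⊕b3⊕b6⊕b7 = 1⊕0⊕1⊕0 = 0
s4: b4⊕b5⊕b6⊕b7 = 0⊕1⊕1⊕0 = 0
Syndrome (s4...s1) = 000 → position 0 (no error).
Overall parity (XOR of all 8 bits, including p0): 0⊕1⊕1⊕0⊕0⊕1⊕1⊕0 = 0
Overall=0, syndrome position=0 → no error.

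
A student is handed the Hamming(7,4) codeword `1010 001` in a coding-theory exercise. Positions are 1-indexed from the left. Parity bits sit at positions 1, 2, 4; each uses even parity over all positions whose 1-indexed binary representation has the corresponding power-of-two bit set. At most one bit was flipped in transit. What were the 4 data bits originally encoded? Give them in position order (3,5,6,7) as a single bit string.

s1: b1⊕b3⊕b5⊕b7 = 1⊕1⊕0⊕1 = 1
s2: b2⊕b3⊕b6⊕b7 = 0⊕1⊕0⊕1 = 0
s4: b4⊕b5⊕b6⊕b7 = 0⊕0⊕0⊕1 = 1
Syndrome (s4...s1) = 101 → position 5.
Flip bit 5: corrected codeword = 1010101
Data bits at positions 3,5,6,7: 1101

1101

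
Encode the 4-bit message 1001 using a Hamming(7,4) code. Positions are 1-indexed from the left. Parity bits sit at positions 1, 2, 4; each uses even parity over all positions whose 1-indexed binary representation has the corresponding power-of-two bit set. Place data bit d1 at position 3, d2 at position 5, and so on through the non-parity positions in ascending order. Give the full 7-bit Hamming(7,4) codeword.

Place data bits at non-power-of-two positions: b3=1, b5=0, b6=0, b7=1.
p1 = XOR of data positions {3,5,7} = 1⊕0⊕1 = 0
p2 = XOR of data positions {3,6,7} = 1⊕0⊕1 = 0
p4 = XOR of data positions {5,6,7} = 0⊕0⊕1 = 1
Codeword b1..b7 = 0011001

0011001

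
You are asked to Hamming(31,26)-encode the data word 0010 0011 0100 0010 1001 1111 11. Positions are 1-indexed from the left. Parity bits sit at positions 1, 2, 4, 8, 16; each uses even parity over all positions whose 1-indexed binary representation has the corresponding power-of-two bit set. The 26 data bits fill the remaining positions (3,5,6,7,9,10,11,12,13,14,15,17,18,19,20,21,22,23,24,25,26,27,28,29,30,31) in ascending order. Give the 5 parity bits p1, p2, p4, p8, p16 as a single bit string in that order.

10101

Place data bits at non-power-of-two positions: b3=0, b5=0, b6=1, b7=0, b9=0, b10=0, b11=1, b12=1, b13=0, b14=1, b15=0, b17=0, b18=0, b19=0, b20=1, b21=0, b22=1, b23=0, b24=0, b25=1, b26=1, b27=1, b28=1, b29=1, b30=1, b31=1.
p1 = XOR of data positions {3,5,7,9,11,13,15,17,19,21,23,25,27,29,31} = 0⊕0⊕0⊕0⊕1⊕0⊕0⊕0⊕0⊕0⊕0⊕1⊕1⊕1⊕1 = 1
p2 = XOR of data positions {3,6,7,10,11,14,15,18,19,22,23,26,27,30,31} = 0⊕1⊕0⊕0⊕1⊕1⊕0⊕0⊕0⊕1⊕0⊕1⊕1⊕1⊕1 = 0
p4 = XOR of data positions {5,6,7,12,13,14,15,20,21,22,23,28,29,30,31} = 0⊕1⊕0⊕1⊕0⊕1⊕0⊕1⊕0⊕1⊕0⊕1⊕1⊕1⊕1 = 1
p8 = XOR of data positions {9,10,11,12,13,14,15,24,25,26,27,28,29,30,31} = 0⊕0⊕1⊕1⊕0⊕1⊕0⊕0⊕1⊕1⊕1⊕1⊕1⊕1⊕1 = 0
p16 = XOR of data positions {17,18,19,20,21,22,23,24,25,26,27,28,29,30,31} = 0⊕0⊕0⊕1⊕0⊕1⊕0⊕0⊕1⊕1⊕1⊕1⊕1⊕1⊕1 = 1
Parity bits p1,p2,p4,p8,p16 = 10101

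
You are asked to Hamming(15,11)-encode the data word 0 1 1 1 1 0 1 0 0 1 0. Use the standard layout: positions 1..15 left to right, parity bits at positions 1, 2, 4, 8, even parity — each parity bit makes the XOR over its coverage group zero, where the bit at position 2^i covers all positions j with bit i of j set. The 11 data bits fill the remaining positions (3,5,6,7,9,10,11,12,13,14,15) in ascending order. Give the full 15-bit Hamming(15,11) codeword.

000011111010010

Place data bits at non-power-of-two positions: b3=0, b5=1, b6=1, b7=1, b9=1, b10=0, b11=1, b12=0, b13=0, b14=1, b15=0.
p1 = XOR of data positions {3,5,7,9,11,13,15} = 0⊕1⊕1⊕1⊕1⊕0⊕0 = 0
p2 = XOR of data positions {3,6,7,10,11,14,15} = 0⊕1⊕1⊕0⊕1⊕1⊕0 = 0
p4 = XOR of data positions {5,6,7,12,13,14,15} = 1⊕1⊕1⊕0⊕0⊕1⊕0 = 0
p8 = XOR of data positions {9,10,11,12,13,14,15} = 1⊕0⊕1⊕0⊕0⊕1⊕0 = 1
Codeword b1..b15 = 000011111010010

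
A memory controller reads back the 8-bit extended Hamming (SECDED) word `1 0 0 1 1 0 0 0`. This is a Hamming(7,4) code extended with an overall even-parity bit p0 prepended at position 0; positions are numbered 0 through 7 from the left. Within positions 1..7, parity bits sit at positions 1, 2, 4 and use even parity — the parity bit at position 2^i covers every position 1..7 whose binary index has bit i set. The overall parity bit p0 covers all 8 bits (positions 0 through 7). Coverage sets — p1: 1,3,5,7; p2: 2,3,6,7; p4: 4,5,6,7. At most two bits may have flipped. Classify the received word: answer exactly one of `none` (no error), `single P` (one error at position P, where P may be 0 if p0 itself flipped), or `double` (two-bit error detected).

s1: b1⊕b3⊕b5⊕b7 = 0⊕1⊕0⊕0 = 1
s2: b2⊕b3⊕b6⊕b7 = 0⊕1⊕0⊕0 = 1
s4: b4⊕b5⊕b6⊕b7 = 1⊕0⊕0⊕0 = 1
Syndrome (s4...s1) = 111 → position 7.
Overall parity (XOR of all 8 bits, including p0): 1⊕0⊕0⊕1⊕1⊕0⊕0⊕0 = 1
Overall=1, syndrome position=7 → single-bit error at position 7.

single 7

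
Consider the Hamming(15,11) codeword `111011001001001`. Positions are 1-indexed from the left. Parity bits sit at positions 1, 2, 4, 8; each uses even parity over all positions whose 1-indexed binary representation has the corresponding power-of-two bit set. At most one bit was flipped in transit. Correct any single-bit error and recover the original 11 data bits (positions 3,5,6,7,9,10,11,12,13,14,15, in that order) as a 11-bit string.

s1: b1⊕b3⊕b5⊕b7⊕b9⊕b11⊕b13⊕b15 = 1⊕1⊕1⊕0⊕1⊕0⊕0⊕1 = 1
s2: b2⊕b3⊕b6⊕b7⊕b10⊕b11⊕b14⊕b15 = 1⊕1⊕1⊕0⊕0⊕0⊕0⊕1 = 0
s4: b4⊕b5⊕b6⊕b7⊕b12⊕b13⊕b14⊕b15 = 0⊕1⊕1⊕0⊕1⊕0⊕0⊕1 = 0
s8: b8⊕b9⊕b10⊕b11⊕b12⊕b13⊕b14⊕b15 = 0⊕1⊕0⊕0⊕1⊕0⊕0⊕1 = 1
Syndrome (s8...s1) = 1001 → position 9.
Flip bit 9: corrected codeword = 111011000001001
Data bits at positions 3,5,6,7,9,10,11,12,13,14,15: 11100001001

11100001001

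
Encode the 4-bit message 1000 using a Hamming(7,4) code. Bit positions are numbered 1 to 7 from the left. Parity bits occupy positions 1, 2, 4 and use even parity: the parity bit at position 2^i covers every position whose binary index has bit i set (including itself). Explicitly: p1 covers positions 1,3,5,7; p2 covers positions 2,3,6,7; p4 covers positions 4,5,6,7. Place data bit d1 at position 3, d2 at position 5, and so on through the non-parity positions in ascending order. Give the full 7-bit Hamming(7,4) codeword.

1110000

Place data bits at non-power-of-two positions: b3=1, b5=0, b6=0, b7=0.
p1 = XOR of data positions {3,5,7} = 1⊕0⊕0 = 1
p2 = XOR of data positions {3,6,7} = 1⊕0⊕0 = 1
p4 = XOR of data positions {5,6,7} = 0⊕0⊕0 = 0
Codeword b1..b7 = 1110000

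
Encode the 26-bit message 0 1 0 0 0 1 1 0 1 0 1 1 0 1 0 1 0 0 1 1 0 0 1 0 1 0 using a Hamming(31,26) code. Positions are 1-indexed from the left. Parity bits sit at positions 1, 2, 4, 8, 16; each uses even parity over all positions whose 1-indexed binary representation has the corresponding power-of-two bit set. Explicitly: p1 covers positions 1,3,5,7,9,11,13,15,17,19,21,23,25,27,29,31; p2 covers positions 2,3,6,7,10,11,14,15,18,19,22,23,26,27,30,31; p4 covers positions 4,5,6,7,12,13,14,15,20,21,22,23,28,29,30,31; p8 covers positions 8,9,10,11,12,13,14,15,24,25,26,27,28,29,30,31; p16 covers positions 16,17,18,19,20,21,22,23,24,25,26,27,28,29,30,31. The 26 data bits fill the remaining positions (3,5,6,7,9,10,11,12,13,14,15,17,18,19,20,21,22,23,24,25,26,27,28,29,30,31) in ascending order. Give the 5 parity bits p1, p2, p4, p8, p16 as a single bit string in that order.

Place data bits at non-power-of-two positions: b3=0, b5=1, b6=0, b7=0, b9=0, b10=1, b11=1, b12=0, b13=1, b14=0, b15=1, b17=1, b18=0, b19=1, b20=0, b21=1, b22=0, b23=0, b24=1, b25=1, b26=0, b27=0, b28=1, b29=0, b30=1, b31=0.
p1 = XOR of data positions {3,5,7,9,11,13,15,17,19,21,23,25,27,29,31} = 0⊕1⊕0⊕0⊕1⊕1⊕1⊕1⊕1⊕1⊕0⊕1⊕0⊕0⊕0 = 0
p2 = XOR of data positions {3,6,7,10,11,14,15,18,19,22,23,26,27,30,31} = 0⊕0⊕0⊕1⊕1⊕0⊕1⊕0⊕1⊕0⊕0⊕0⊕0⊕1⊕0 = 1
p4 = XOR of data positions {5,6,7,12,13,14,15,20,21,22,23,28,29,30,31} = 1⊕0⊕0⊕0⊕1⊕0⊕1⊕0⊕1⊕0⊕0⊕1⊕0⊕1⊕0 = 0
p8 = XOR of data positions {9,10,11,12,13,14,15,24,25,26,27,28,29,30,31} = 0⊕1⊕1⊕0⊕1⊕0⊕1⊕1⊕1⊕0⊕0⊕1⊕0⊕1⊕0 = 0
p16 = XOR of data positions {17,18,19,20,21,22,23,24,25,26,27,28,29,30,31} = 1⊕0⊕1⊕0⊕1⊕0⊕0⊕1⊕1⊕0⊕0⊕1⊕0⊕1⊕0 = 1
Parity bits p1,p2,p4,p8,p16 = 01001

01001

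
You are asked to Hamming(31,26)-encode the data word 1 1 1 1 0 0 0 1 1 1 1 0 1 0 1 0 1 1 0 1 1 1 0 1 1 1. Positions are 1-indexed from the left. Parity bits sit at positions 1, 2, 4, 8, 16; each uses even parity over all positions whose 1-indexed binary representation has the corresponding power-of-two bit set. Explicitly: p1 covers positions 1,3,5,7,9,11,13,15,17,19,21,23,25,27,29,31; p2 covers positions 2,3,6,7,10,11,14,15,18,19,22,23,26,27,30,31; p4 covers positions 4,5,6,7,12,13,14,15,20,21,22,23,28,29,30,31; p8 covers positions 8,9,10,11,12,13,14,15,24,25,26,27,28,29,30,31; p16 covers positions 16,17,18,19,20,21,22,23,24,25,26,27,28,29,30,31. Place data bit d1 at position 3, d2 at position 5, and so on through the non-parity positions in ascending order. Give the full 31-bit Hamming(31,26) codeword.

Place data bits at non-power-of-two positions: b3=1, b5=1, b6=1, b7=1, b9=0, b10=0, b11=0, b12=1, b13=1, b14=1, b15=1, b17=0, b18=1, b19=0, b20=1, b21=0, b22=1, b23=1, b24=0, b25=1, b26=1, b27=1, b28=0, b29=1, b30=1, b31=1.
p1 = XOR of data positions {3,5,7,9,11,13,15,17,19,21,23,25,27,29,31} = 1⊕1⊕1⊕0⊕0⊕1⊕1⊕0⊕0⊕0⊕1⊕1⊕1⊕1⊕1 = 0
p2 = XOR of data positions {3,6,7,10,11,14,15,18,19,22,23,26,27,30,31} = 1⊕1⊕1⊕0⊕0⊕1⊕1⊕1⊕0⊕1⊕1⊕1⊕1⊕1⊕1 = 0
p4 = XOR of data positions {5,6,7,12,13,14,15,20,21,22,23,28,29,30,31} = 1⊕1⊕1⊕1⊕1⊕1⊕1⊕1⊕0⊕1⊕1⊕0⊕1⊕1⊕1 = 1
p8 = XOR of data positions {9,10,11,12,13,14,15,24,25,26,27,28,29,30,31} = 0⊕0⊕0⊕1⊕1⊕1⊕1⊕0⊕1⊕1⊕1⊕0⊕1⊕1⊕1 = 0
p16 = XOR of data positions {17,18,19,20,21,22,23,24,25,26,27,28,29,30,31} = 0⊕1⊕0⊕1⊕0⊕1⊕1⊕0⊕1⊕1⊕1⊕0⊕1⊕1⊕1 = 0
Codeword b1..b31 = 0011111000011110010101101110111

0011111000011110010101101110111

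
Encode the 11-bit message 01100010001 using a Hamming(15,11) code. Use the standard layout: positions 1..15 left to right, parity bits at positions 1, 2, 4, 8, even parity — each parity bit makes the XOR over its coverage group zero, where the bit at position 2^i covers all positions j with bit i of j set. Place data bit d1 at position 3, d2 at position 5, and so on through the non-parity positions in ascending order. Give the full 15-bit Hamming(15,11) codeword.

Place data bits at non-power-of-two positions: b3=0, b5=1, b6=1, b7=0, b9=0, b10=0, b11=1, b12=0, b13=0, b14=0, b15=1.
p1 = XOR of data positions {3,5,7,9,11,13,15} = 0⊕1⊕0⊕0⊕1⊕0⊕1 = 1
p2 = XOR of data positions {3,6,7,10,11,14,15} = 0⊕1⊕0⊕0⊕1⊕0⊕1 = 1
p4 = XOR of data positions {5,6,7,12,13,14,15} = 1⊕1⊕0⊕0⊕0⊕0⊕1 = 1
p8 = XOR of data positions {9,10,11,12,13,14,15} = 0⊕0⊕1⊕0⊕0⊕0⊕1 = 0
Codeword b1..b15 = 110111000010001

110111000010001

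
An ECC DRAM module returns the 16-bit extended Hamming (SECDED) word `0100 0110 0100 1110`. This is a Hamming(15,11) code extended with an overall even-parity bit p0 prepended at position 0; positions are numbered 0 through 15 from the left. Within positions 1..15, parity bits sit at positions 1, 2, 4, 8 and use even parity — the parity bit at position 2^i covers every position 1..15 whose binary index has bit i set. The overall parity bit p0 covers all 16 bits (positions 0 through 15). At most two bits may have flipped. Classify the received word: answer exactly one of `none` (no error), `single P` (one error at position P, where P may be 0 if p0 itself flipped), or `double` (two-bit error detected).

s1: b1⊕b3⊕b5⊕b7⊕b9⊕b11⊕b13⊕b15 = 1⊕0⊕1⊕0⊕1⊕0⊕1⊕0 = 0
s2: b2⊕b3⊕b6⊕b7⊕b10⊕b11⊕b14⊕b15 = 0⊕0⊕1⊕0⊕0⊕0⊕1⊕0 = 0
s4: b4⊕b5⊕b6⊕b7⊕b12⊕b13⊕b14⊕b15 = 0⊕1⊕1⊕0⊕1⊕1⊕1⊕0 = 1
s8: b8⊕b9⊕b10⊕b11⊕b12⊕b13⊕b14⊕b15 = 0⊕1⊕0⊕0⊕1⊕1⊕1⊕0 = 0
Syndrome (s8...s1) = 0100 → position 4.
Overall parity (XOR of all 16 bits, including p0): 0⊕1⊕0⊕0⊕0⊕1⊕1⊕0⊕0⊕1⊕0⊕0⊕1⊕1⊕1⊕0 = 1
Overall=1, syndrome position=4 → single-bit error at position 4.

single 4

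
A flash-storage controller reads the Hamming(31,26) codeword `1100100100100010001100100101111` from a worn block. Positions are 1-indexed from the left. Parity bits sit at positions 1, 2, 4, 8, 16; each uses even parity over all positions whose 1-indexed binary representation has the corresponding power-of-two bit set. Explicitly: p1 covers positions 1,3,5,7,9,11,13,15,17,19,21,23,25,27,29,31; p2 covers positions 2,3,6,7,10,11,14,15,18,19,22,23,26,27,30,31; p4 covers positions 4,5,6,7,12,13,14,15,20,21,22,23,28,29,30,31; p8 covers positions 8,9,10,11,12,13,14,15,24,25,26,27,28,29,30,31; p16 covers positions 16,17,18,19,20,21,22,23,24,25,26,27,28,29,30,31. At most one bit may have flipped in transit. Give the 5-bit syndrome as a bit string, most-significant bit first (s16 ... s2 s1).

00000

s1: b1⊕b3⊕b5⊕b7⊕b9⊕b11⊕b13⊕b15⊕b17⊕b19⊕b21⊕b23⊕b25⊕b27⊕b29⊕b31 = 1⊕0⊕1⊕0⊕0⊕1⊕0⊕1⊕0⊕1⊕0⊕1⊕0⊕0⊕1⊕1 = 0
s2: b2⊕b3⊕b6⊕b7⊕b10⊕b11⊕b14⊕b15⊕b18⊕b19⊕b22⊕b23⊕b26⊕b27⊕b30⊕b31 = 1⊕0⊕0⊕0⊕0⊕1⊕0⊕1⊕0⊕1⊕0⊕1⊕1⊕0⊕1⊕1 = 0
s4: b4⊕b5⊕b6⊕b7⊕b12⊕b13⊕b14⊕b15⊕b20⊕b21⊕b22⊕b23⊕b28⊕b29⊕b30⊕b31 = 0⊕1⊕0⊕0⊕0⊕0⊕0⊕1⊕1⊕0⊕0⊕1⊕1⊕1⊕1⊕1 = 0
s8: b8⊕b9⊕b10⊕b11⊕b12⊕b13⊕b14⊕b15⊕b24⊕b25⊕b26⊕b27⊕b28⊕b29⊕b30⊕b31 = 1⊕0⊕0⊕1⊕0⊕0⊕0⊕1⊕0⊕0⊕1⊕0⊕1⊕1⊕1⊕1 = 0
s16: b16⊕b17⊕b18⊕b19⊕b20⊕b21⊕b22⊕b23⊕b24⊕b25⊕b26⊕b27⊕b28⊕b29⊕b30⊕b31 = 0⊕0⊕0⊕1⊕1⊕0⊕0⊕1⊕0⊕0⊕1⊕0⊕1⊕1⊕1⊕1 = 0
Syndrome (s16...s1) = 00000 → position 0 (no error).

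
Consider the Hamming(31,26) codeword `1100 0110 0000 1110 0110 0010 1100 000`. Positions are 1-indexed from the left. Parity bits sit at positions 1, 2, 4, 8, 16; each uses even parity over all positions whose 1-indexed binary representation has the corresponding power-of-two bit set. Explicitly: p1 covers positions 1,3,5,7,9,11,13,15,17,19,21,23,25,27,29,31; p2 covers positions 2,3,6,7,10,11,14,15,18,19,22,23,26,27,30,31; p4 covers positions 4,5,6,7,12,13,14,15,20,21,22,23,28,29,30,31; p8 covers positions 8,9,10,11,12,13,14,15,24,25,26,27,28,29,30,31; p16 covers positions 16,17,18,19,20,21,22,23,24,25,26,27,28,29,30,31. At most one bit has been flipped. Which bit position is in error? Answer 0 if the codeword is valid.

27

s1: b1⊕b3⊕b5⊕b7⊕b9⊕b11⊕b13⊕b15⊕b17⊕b19⊕b21⊕b23⊕b25⊕b27⊕b29⊕b31 = 1⊕0⊕0⊕1⊕0⊕0⊕1⊕1⊕0⊕1⊕0⊕1⊕1⊕0⊕0⊕0 = 1
s2: b2⊕b3⊕b6⊕b7⊕b10⊕b11⊕b14⊕b15⊕b18⊕b19⊕b22⊕b23⊕b26⊕b27⊕b30⊕b31 = 1⊕0⊕1⊕1⊕0⊕0⊕1⊕1⊕1⊕1⊕0⊕1⊕1⊕0⊕0⊕0 = 1
s4: b4⊕b5⊕b6⊕b7⊕b12⊕b13⊕b14⊕b15⊕b20⊕b21⊕b22⊕b23⊕b28⊕b29⊕b30⊕b31 = 0⊕0⊕1⊕1⊕0⊕1⊕1⊕1⊕0⊕0⊕0⊕1⊕0⊕0⊕0⊕0 = 0
s8: b8⊕b9⊕b10⊕b11⊕b12⊕b13⊕b14⊕b15⊕b24⊕b25⊕b26⊕b27⊕b28⊕b29⊕b30⊕b31 = 0⊕0⊕0⊕0⊕0⊕1⊕1⊕1⊕0⊕1⊕1⊕0⊕0⊕0⊕0⊕0 = 1
s16: b16⊕b17⊕b18⊕b19⊕b20⊕b21⊕b22⊕b23⊕b24⊕b25⊕b26⊕b27⊕b28⊕b29⊕b30⊕b31 = 0⊕0⊕1⊕1⊕0⊕0⊕0⊕1⊕0⊕1⊕1⊕0⊕0⊕0⊕0⊕0 = 1
Syndrome (s16...s1) = 11011 → position 27.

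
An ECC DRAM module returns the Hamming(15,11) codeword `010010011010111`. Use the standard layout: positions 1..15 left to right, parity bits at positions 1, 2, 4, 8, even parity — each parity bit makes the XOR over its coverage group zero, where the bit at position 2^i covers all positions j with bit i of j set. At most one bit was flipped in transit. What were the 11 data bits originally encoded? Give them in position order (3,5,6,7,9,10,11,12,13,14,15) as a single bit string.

01001010111

s1: b1⊕b3⊕b5⊕b7⊕b9⊕b11⊕b13⊕b15 = 0⊕0⊕1⊕0⊕1⊕1⊕1⊕1 = 1
s2: b2⊕b3⊕b6⊕b7⊕b10⊕b11⊕b14⊕b15 = 1⊕0⊕0⊕0⊕0⊕1⊕1⊕1 = 0
s4: b4⊕b5⊕b6⊕b7⊕b12⊕b13⊕b14⊕b15 = 0⊕1⊕0⊕0⊕0⊕1⊕1⊕1 = 0
s8: b8⊕b9⊕b10⊕b11⊕b12⊕b13⊕b14⊕b15 = 1⊕1⊕0⊕1⊕0⊕1⊕1⊕1 = 0
Syndrome (s8...s1) = 0001 → position 1.
Flip bit 1: corrected codeword = 110010011010111
Data bits at positions 3,5,6,7,9,10,11,12,13,14,15: 01001010111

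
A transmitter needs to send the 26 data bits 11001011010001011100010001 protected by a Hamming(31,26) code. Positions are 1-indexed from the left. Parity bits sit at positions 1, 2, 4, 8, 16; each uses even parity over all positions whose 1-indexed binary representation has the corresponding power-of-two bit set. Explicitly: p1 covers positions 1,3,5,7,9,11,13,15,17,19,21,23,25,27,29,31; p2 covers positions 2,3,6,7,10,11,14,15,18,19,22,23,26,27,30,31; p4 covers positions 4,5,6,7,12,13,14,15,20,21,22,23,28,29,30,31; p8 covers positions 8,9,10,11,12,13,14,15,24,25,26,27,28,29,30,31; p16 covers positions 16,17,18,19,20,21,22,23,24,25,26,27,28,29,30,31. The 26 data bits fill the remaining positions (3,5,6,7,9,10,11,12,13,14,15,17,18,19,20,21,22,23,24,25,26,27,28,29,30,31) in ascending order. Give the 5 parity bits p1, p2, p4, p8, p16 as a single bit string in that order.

10100

Place data bits at non-power-of-two positions: b3=1, b5=1, b6=0, b7=0, b9=1, b10=0, b11=1, b12=1, b13=0, b14=1, b15=0, b17=0, b18=0, b19=1, b20=0, b21=1, b22=1, b23=1, b24=0, b25=0, b26=0, b27=1, b28=0, b29=0, b30=0, b31=1.
p1 = XOR of data positions {3,5,7,9,11,13,15,17,19,21,23,25,27,29,31} = 1⊕1⊕0⊕1⊕1⊕0⊕0⊕0⊕1⊕1⊕1⊕0⊕1⊕0⊕1 = 1
p2 = XOR of data positions {3,6,7,10,11,14,15,18,19,22,23,26,27,30,31} = 1⊕0⊕0⊕0⊕1⊕1⊕0⊕0⊕1⊕1⊕1⊕0⊕1⊕0⊕1 = 0
p4 = XOR of data positions {5,6,7,12,13,14,15,20,21,22,23,28,29,30,31} = 1⊕0⊕0⊕1⊕0⊕1⊕0⊕0⊕1⊕1⊕1⊕0⊕0⊕0⊕1 = 1
p8 = XOR of data positions {9,10,11,12,13,14,15,24,25,26,27,28,29,30,31} = 1⊕0⊕1⊕1⊕0⊕1⊕0⊕0⊕0⊕0⊕1⊕0⊕0⊕0⊕1 = 0
p16 = XOR of data positions {17,18,19,20,21,22,23,24,25,26,27,28,29,30,31} = 0⊕0⊕1⊕0⊕1⊕1⊕1⊕0⊕0⊕0⊕1⊕0⊕0⊕0⊕1 = 0
Parity bits p1,p2,p4,p8,p16 = 10100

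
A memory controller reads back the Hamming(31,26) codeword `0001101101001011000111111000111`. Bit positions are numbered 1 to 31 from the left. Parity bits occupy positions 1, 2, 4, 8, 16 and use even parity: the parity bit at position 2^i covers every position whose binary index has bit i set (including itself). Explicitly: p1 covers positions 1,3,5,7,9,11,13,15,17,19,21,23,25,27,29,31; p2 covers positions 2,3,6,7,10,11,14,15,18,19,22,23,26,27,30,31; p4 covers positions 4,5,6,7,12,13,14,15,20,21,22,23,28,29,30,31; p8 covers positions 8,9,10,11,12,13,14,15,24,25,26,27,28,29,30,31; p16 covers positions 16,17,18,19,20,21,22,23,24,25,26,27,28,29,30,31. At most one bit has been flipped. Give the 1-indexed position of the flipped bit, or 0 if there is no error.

11

s1: b1⊕b3⊕b5⊕b7⊕b9⊕b11⊕b13⊕b15⊕b17⊕b19⊕b21⊕b23⊕b25⊕b27⊕b29⊕b31 = 0⊕0⊕1⊕1⊕0⊕0⊕1⊕1⊕0⊕0⊕1⊕1⊕1⊕0⊕1⊕1 = 1
s2: b2⊕b3⊕b6⊕b7⊕b10⊕b11⊕b14⊕b15⊕b18⊕b19⊕b22⊕b23⊕b26⊕b27⊕b30⊕b31 = 0⊕0⊕0⊕1⊕1⊕0⊕0⊕1⊕0⊕0⊕1⊕1⊕0⊕0⊕1⊕1 = 1
s4: b4⊕b5⊕b6⊕b7⊕b12⊕b13⊕b14⊕b15⊕b20⊕b21⊕b22⊕b23⊕b28⊕b29⊕b30⊕b31 = 1⊕1⊕0⊕1⊕0⊕1⊕0⊕1⊕1⊕1⊕1⊕1⊕0⊕1⊕1⊕1 = 0
s8: b8⊕b9⊕b10⊕b11⊕b12⊕b13⊕b14⊕b15⊕b24⊕b25⊕b26⊕b27⊕b28⊕b29⊕b30⊕b31 = 1⊕0⊕1⊕0⊕0⊕1⊕0⊕1⊕1⊕1⊕0⊕0⊕0⊕1⊕1⊕1 = 1
s16: b16⊕b17⊕b18⊕b19⊕b20⊕b21⊕b22⊕b23⊕b24⊕b25⊕b26⊕b27⊕b28⊕b29⊕b30⊕b31 = 1⊕0⊕0⊕0⊕1⊕1⊕1⊕1⊕1⊕1⊕0⊕0⊕0⊕1⊕1⊕1 = 0
Syndrome (s16...s1) = 01011 → position 11.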